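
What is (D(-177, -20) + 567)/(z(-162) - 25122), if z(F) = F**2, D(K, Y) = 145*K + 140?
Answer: -12479/561 ≈ -22.244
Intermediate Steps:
D(K, Y) = 140 + 145*K
(D(-177, -20) + 567)/(z(-162) - 25122) = ((140 + 145*(-177)) + 567)/((-162)**2 - 25122) = ((140 - 25665) + 567)/(26244 - 25122) = (-25525 + 567)/1122 = -24958*1/1122 = -12479/561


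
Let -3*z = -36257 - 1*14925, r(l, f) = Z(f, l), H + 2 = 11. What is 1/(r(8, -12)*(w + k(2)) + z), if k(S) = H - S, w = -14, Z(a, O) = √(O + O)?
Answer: 3/51098 ≈ 5.8711e-5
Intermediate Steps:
H = 9 (H = -2 + 11 = 9)
Z(a, O) = √2*√O (Z(a, O) = √(2*O) = √2*√O)
k(S) = 9 - S
r(l, f) = √2*√l
z = 51182/3 (z = -(-36257 - 1*14925)/3 = -(-36257 - 14925)/3 = -⅓*(-51182) = 51182/3 ≈ 17061.)
1/(r(8, -12)*(w + k(2)) + z) = 1/((√2*√8)*(-14 + (9 - 1*2)) + 51182/3) = 1/((√2*(2*√2))*(-14 + (9 - 2)) + 51182/3) = 1/(4*(-14 + 7) + 51182/3) = 1/(4*(-7) + 51182/3) = 1/(-28 + 51182/3) = 1/(51098/3) = 3/51098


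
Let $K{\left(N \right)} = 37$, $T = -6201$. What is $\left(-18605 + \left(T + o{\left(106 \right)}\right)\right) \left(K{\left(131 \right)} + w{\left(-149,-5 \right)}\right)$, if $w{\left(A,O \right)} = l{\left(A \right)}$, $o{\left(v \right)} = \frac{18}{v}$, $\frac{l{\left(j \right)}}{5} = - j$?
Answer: $- \frac{1028102438}{53} \approx -1.9398 \cdot 10^{7}$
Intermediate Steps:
$l{\left(j \right)} = - 5 j$ ($l{\left(j \right)} = 5 \left(- j\right) = - 5 j$)
$w{\left(A,O \right)} = - 5 A$
$\left(-18605 + \left(T + o{\left(106 \right)}\right)\right) \left(K{\left(131 \right)} + w{\left(-149,-5 \right)}\right) = \left(-18605 - \left(6201 - \frac{18}{106}\right)\right) \left(37 - -745\right) = \left(-18605 + \left(-6201 + 18 \cdot \frac{1}{106}\right)\right) \left(37 + 745\right) = \left(-18605 + \left(-6201 + \frac{9}{53}\right)\right) 782 = \left(-18605 - \frac{328644}{53}\right) 782 = \left(- \frac{1314709}{53}\right) 782 = - \frac{1028102438}{53}$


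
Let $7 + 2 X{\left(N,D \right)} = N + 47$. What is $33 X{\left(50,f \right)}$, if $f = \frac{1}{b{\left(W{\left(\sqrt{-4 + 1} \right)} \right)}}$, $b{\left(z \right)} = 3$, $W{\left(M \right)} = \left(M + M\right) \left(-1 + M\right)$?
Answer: $1485$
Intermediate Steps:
$W{\left(M \right)} = 2 M \left(-1 + M\right)$
$f = \frac{1}{3} \approx 0.33333$
$X{\left(N,D \right)} = 20 + \frac{N}{2}$ ($X{\left(N,D \right)} = - \frac{7}{2} + \frac{N + 47}{2} = - \frac{7}{2} + \frac{47 + N}{2} = - \frac{7}{2} + \left(\frac{47}{2} + \frac{N}{2}\right) = 20 + \frac{N}{2}$)
$33 X{\left(50,f \right)} = 33 \left(20 + \frac{1}{2} \cdot 50\right) = 33 \left(20 + 25\right) = 33 \cdot 45 = 1485$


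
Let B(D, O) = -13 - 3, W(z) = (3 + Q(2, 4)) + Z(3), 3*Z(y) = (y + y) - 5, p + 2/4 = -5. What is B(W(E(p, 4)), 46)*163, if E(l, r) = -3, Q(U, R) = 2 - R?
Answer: -2608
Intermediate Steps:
p = -11/2 (p = -½ - 5 = -11/2 ≈ -5.5000)
Z(y) = -5/3 + 2*y/3 (Z(y) = ((y + y) - 5)/3 = (2*y - 5)/3 = (-5 + 2*y)/3 = -5/3 + 2*y/3)
W(z) = 4/3 (W(z) = (3 + (2 - 1*4)) + (-5/3 + (⅔)*3) = (3 + (2 - 4)) + (-5/3 + 2) = (3 - 2) + ⅓ = 1 + ⅓ = 4/3)
B(D, O) = -16
B(W(E(p, 4)), 46)*163 = -16*163 = -2608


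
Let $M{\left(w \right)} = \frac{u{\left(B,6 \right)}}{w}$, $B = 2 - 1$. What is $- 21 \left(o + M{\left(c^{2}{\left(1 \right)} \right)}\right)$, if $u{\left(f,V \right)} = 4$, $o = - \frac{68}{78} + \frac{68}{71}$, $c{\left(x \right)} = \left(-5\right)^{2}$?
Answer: $- \frac{1118782}{576875} \approx -1.9394$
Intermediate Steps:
$B = 1$
$c{\left(x \right)} = 25$
$o = \frac{238}{2769}$ ($o = \left(-68\right) \frac{1}{78} + 68 \cdot \frac{1}{71} = - \frac{34}{39} + \frac{68}{71} = \frac{238}{2769} \approx 0.085952$)
$M{\left(w \right)} = \frac{4}{w}$
$- 21 \left(o + M{\left(c^{2}{\left(1 \right)} \right)}\right) = - 21 \left(\frac{238}{2769} + \frac{4}{25^{2}}\right) = - 21 \left(\frac{238}{2769} + \frac{4}{625}\right) = \left(-21\right) \frac{159826}{1730625} = - \frac{1118782}{576875}$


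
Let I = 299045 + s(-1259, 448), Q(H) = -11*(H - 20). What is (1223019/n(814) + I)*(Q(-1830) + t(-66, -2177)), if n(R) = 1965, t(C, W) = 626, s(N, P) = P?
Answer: 4123369533888/655 ≈ 6.2952e+9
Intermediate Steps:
Q(H) = 220 - 11*H (Q(H) = -11*(-20 + H) = 220 - 11*H)
I = 299493 (I = 299045 + 448 = 299493)
(1223019/n(814) + I)*(Q(-1830) + t(-66, -2177)) = (1223019/1965 + 299493)*((220 - 11*(-1830)) + 626) = (1223019*(1/1965) + 299493)*((220 + 20130) + 626) = (407673/655 + 299493)*(20350 + 626) = (196575588/655)*20976 = 4123369533888/655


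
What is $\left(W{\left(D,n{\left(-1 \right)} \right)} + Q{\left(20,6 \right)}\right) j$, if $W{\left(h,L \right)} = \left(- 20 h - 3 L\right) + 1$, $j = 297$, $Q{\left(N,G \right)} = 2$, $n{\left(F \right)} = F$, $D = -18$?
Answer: $108702$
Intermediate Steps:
$W{\left(h,L \right)} = 1 - 20 h - 3 L$
$\left(W{\left(D,n{\left(-1 \right)} \right)} + Q{\left(20,6 \right)}\right) j = \left(\left(1 - -360 - -3\right) + 2\right) 297 = \left(\left(1 + 360 + 3\right) + 2\right) 297 = \left(364 + 2\right) 297 = 366 \cdot 297 = 108702$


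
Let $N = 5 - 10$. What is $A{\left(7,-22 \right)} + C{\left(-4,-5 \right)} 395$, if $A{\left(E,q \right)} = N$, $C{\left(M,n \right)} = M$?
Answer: $-1585$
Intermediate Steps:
$N = -5$ ($N = 5 - 10 = -5$)
$A{\left(E,q \right)} = -5$
$A{\left(7,-22 \right)} + C{\left(-4,-5 \right)} 395 = -5 - 1580 = -1585$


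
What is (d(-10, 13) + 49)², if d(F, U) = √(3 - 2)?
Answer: 2500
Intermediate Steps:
d(F, U) = 1 (d(F, U) = √1 = 1)
(d(-10, 13) + 49)² = (1 + 49)² = 50² = 2500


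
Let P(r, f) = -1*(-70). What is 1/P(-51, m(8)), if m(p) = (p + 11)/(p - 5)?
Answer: 1/70 ≈ 0.014286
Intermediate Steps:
m(p) = (11 + p)/(-5 + p)
P(r, f) = 70
1/P(-51, m(8)) = 1/70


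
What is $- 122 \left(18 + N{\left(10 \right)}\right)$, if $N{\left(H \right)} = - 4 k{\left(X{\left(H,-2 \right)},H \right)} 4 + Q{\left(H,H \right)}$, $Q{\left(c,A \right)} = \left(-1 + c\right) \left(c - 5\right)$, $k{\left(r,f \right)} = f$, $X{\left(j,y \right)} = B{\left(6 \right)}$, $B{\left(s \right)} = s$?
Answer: $11834$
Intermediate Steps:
$X{\left(j,y \right)} = 6$
$Q{\left(c,A \right)} = \left(-1 + c\right) \left(-5 + c\right)$
$N{\left(H \right)} = 5 + H^{2} - 22 H$ ($N{\left(H \right)} = - 4 H 4 + \left(5 + H^{2} - 6 H\right) = - 4 \cdot 4 H + \left(5 + H^{2} - 6 H\right) = - 16 H + \left(5 + H^{2} - 6 H\right) = 5 + H^{2} - 22 H$)
$- 122 \left(18 + N{\left(10 \right)}\right) = - 122 \left(18 + \left(5 + 10^{2} - 220\right)\right) = - 122 \left(18 + \left(5 + 100 - 220\right)\right) = - 122 \left(18 - 115\right) = \left(-122\right) \left(-97\right) = 11834$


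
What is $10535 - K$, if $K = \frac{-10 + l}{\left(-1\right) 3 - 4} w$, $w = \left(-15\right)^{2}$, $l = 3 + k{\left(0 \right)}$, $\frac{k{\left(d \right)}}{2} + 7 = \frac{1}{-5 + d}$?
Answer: $\frac{68930}{7} \approx 9847.1$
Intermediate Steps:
$k{\left(d \right)} = -14 + \frac{2}{-5 + d}$
$l = - \frac{57}{5}$ ($l = 3 + \frac{2 \left(36 - 0\right)}{-5 + 0} = 3 + \frac{2 \left(36 + 0\right)}{-5} = 3 + 2 \left(- \frac{1}{5}\right) 36 = 3 - \frac{72}{5} = - \frac{57}{5} \approx -11.4$)
$w = 225$
$K = \frac{4815}{7}$ ($K = \frac{-10 - \frac{57}{5}}{\left(-1\right) 3 - 4} \cdot 225 = - \frac{107}{5 \left(-3 - 4\right)} 225 = - \frac{107}{5 \left(-7\right)} 225 = \left(- \frac{107}{5}\right) \left(- \frac{1}{7}\right) 225 = \frac{107}{35} \cdot 225 = \frac{4815}{7} \approx 687.86$)
$10535 - K = 10535 - \frac{4815}{7} = \frac{68930}{7}$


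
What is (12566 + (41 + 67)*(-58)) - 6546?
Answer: -244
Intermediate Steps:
(12566 + (41 + 67)*(-58)) - 6546 = (12566 + 108*(-58)) - 6546 = (12566 - 6264) - 6546 = 6302 - 6546 = -244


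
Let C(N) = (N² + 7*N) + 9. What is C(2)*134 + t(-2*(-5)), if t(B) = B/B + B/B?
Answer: 3620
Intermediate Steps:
t(B) = 2 (t(B) = 1 + 1 = 2)
C(N) = 9 + N² + 7*N
C(2)*134 + t(-2*(-5)) = (9 + 2² + 7*2)*134 + 2 = (9 + 4 + 14)*134 + 2 = 27*134 + 2 = 3618 + 2 = 3620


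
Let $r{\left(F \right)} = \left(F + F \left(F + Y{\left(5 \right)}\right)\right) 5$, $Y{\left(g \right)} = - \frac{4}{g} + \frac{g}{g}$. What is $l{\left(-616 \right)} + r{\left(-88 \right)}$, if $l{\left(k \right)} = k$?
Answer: $37576$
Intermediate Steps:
$Y{\left(g \right)} = 1 - \frac{4}{g}$ ($Y{\left(g \right)} = - \frac{4}{g} + 1 = 1 - \frac{4}{g}$)
$r{\left(F \right)} = 5 F + 5 F \left(\frac{1}{5} + F\right)$ ($r{\left(F \right)} = \left(F + F \left(F + \frac{-4 + 5}{5}\right)\right) 5 = \left(F + F \left(F + \frac{1}{5} \cdot 1\right)\right) 5 = \left(F + F \left(F + \frac{1}{5}\right)\right) 5 = \left(F + F \left(\frac{1}{5} + F\right)\right) 5 = 5 F + 5 F \left(\frac{1}{5} + F\right)$)
$l{\left(-616 \right)} + r{\left(-88 \right)} = -616 - 88 \left(6 + 5 \left(-88\right)\right) = -616 - 88 \left(6 - 440\right) = -616 - -38192 = -616 + 38192 = 37576$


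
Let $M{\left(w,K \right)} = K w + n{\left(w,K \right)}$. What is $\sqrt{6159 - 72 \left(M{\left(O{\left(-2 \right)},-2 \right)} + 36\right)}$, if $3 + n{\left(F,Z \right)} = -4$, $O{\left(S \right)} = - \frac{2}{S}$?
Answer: $\sqrt{4215} \approx 64.923$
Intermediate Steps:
$n{\left(F,Z \right)} = -7$ ($n{\left(F,Z \right)} = -3 - 4 = -7$)
$M{\left(w,K \right)} = -7 + K w$ ($M{\left(w,K \right)} = K w - 7 = -7 + K w$)
$\sqrt{6159 - 72 \left(M{\left(O{\left(-2 \right)},-2 \right)} + 36\right)} = \sqrt{6159 - 72 \left(\left(-7 - 2 \left(- \frac{2}{-2}\right)\right) + 36\right)} = \sqrt{6159 - 72 \left(\left(-7 - 2 \left(\left(-2\right) \left(- \frac{1}{2}\right)\right)\right) + 36\right)} = \sqrt{6159 - 72 \left(\left(-7 - 2\right) + 36\right)} = \sqrt{6159 - 72 \left(-9 + 36\right)} = \sqrt{6159 - 1944} = \sqrt{4215}$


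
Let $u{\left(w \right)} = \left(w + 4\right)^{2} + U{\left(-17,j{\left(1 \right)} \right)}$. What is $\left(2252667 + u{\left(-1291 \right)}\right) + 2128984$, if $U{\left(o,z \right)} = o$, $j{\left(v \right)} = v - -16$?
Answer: $6038003$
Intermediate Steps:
$j{\left(v \right)} = 16 + v$ ($j{\left(v \right)} = v + 16 = 16 + v$)
$u{\left(w \right)} = -17 + \left(4 + w\right)^{2}$ ($u{\left(w \right)} = \left(w + 4\right)^{2} - 17 = \left(4 + w\right)^{2} - 17 = -17 + \left(4 + w\right)^{2}$)
$\left(2252667 + u{\left(-1291 \right)}\right) + 2128984 = \left(2252667 - \left(17 - \left(4 - 1291\right)^{2}\right)\right) + 2128984 = \left(2252667 - \left(17 - \left(-1287\right)^{2}\right)\right) + 2128984 = \left(2252667 + \left(-17 + 1656369\right)\right) + 2128984 = \left(2252667 + 1656352\right) + 2128984 = 3909019 + 2128984 = 6038003$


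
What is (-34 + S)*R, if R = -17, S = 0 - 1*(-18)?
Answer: 272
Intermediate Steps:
S = 18 (S = 0 + 18 = 18)
(-34 + S)*R = (-34 + 18)*(-17) = -16*(-17) = 272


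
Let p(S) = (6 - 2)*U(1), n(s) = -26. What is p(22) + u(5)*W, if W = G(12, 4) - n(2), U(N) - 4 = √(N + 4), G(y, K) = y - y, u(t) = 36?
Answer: 952 + 4*√5 ≈ 960.94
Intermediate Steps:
G(y, K) = 0
U(N) = 4 + √(4 + N) (U(N) = 4 + √(N + 4) = 4 + √(4 + N))
p(S) = 16 + 4*√5 (p(S) = (6 - 2)*(4 + √(4 + 1)) = 4*(4 + √5) = 16 + 4*√5)
W = 26 (W = 0 - 1*(-26) = 0 + 26 = 26)
p(22) + u(5)*W = (16 + 4*√5) + 36*26 = (16 + 4*√5) + 936 = 952 + 4*√5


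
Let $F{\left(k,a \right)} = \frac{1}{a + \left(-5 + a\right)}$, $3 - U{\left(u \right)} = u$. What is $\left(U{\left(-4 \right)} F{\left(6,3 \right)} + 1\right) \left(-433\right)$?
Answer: $-3464$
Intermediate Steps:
$U{\left(u \right)} = 3 - u$
$F{\left(k,a \right)} = \frac{1}{-5 + 2 a}$
$\left(U{\left(-4 \right)} F{\left(6,3 \right)} + 1\right) \left(-433\right) = \left(\frac{3 - -4}{-5 + 2 \cdot 3} + 1\right) \left(-433\right) = \left(\frac{3 + 4}{-5 + 6} + 1\right) \left(-433\right) = \left(\frac{7}{1} + 1\right) \left(-433\right) = \left(7 \cdot 1 + 1\right) \left(-433\right) = \left(7 + 1\right) \left(-433\right) = 8 \left(-433\right) = -3464$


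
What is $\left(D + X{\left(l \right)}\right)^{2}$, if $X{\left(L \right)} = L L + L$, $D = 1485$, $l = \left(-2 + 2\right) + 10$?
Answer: $2544025$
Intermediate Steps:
$l = 10$ ($l = 0 + 10 = 10$)
$X{\left(L \right)} = L + L^{2}$ ($X{\left(L \right)} = L^{2} + L = L + L^{2}$)
$\left(D + X{\left(l \right)}\right)^{2} = \left(1485 + 10 \left(1 + 10\right)\right)^{2} = \left(1485 + 10 \cdot 11\right)^{2} = \left(1485 + 110\right)^{2} = 1595^{2} = 2544025$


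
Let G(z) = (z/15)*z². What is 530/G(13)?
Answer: 7950/2197 ≈ 3.6186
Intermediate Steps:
G(z) = z³/15 (G(z) = (z*(1/15))*z² = (z/15)*z² = z³/15)
530/G(13) = 530/(((1/15)*13³)) = 530/(((1/15)*2197)) = 530/(2197/15) = 530*(15/2197) = 7950/2197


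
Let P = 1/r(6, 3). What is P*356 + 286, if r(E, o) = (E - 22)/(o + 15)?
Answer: -229/2 ≈ -114.50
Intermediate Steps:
r(E, o) = (-22 + E)/(15 + o)
P = -9/8 (P = 1/((-22 + 6)/(15 + 3)) = 1/(-16/18) = 1/((1/18)*(-16)) = 1/(-8/9) = -9/8 ≈ -1.1250)
P*356 + 286 = -9/8*356 + 286 = -801/2 + 286 = -229/2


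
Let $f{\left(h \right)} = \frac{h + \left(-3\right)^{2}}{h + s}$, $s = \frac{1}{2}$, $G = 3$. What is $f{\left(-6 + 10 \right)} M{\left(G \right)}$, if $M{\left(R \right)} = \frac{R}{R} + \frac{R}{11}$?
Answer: $\frac{364}{99} \approx 3.6768$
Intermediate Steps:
$s = \frac{1}{2} \approx 0.5$
$f{\left(h \right)} = \frac{9 + h}{\frac{1}{2} + h}$ ($f{\left(h \right)} = \frac{h + \left(-3\right)^{2}}{h + \frac{1}{2}} = \frac{h + 9}{\frac{1}{2} + h} = \frac{9 + h}{\frac{1}{2} + h}$)
$M{\left(R \right)} = 1 + \frac{R}{11}$ ($M{\left(R \right)} = 1 + R \frac{1}{11} = 1 + \frac{R}{11}$)
$f{\left(-6 + 10 \right)} M{\left(G \right)} = \frac{2 \left(9 + \left(-6 + 10\right)\right)}{1 + 2 \left(-6 + 10\right)} \left(1 + \frac{1}{11} \cdot 3\right) = \frac{2 \left(9 + 4\right)}{1 + 2 \cdot 4} \left(1 + \frac{3}{11}\right) = 2 \frac{1}{1 + 8} \cdot 13 \cdot \frac{14}{11} = 2 \cdot \frac{1}{9} \cdot 13 \cdot \frac{14}{11} = \frac{26}{9} \cdot \frac{14}{11} = \frac{364}{99}$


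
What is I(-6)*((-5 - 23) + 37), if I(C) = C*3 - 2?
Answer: -180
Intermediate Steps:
I(C) = -2 + 3*C (I(C) = 3*C - 2 = -2 + 3*C)
I(-6)*((-5 - 23) + 37) = (-2 + 3*(-6))*((-5 - 23) + 37) = (-2 - 18)*(-28 + 37) = -20*9 = -180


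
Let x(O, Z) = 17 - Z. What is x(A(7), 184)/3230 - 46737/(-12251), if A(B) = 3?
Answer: 148914593/39570730 ≈ 3.7633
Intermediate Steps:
x(A(7), 184)/3230 - 46737/(-12251) = (17 - 1*184)/3230 - 46737/(-12251) = (17 - 184)*(1/3230) - 46737*(-1/12251) = -167*1/3230 + 46737/12251 = -167/3230 + 46737/12251 = 148914593/39570730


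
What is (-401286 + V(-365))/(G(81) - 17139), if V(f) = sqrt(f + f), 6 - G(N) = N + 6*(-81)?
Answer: 66881/2788 - I*sqrt(730)/16728 ≈ 23.989 - 0.0016152*I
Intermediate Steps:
G(N) = 492 - N (G(N) = 6 - (N + 6*(-81)) = 6 - (N - 486) = 6 - (-486 + N) = 6 + (486 - N) = 492 - N)
V(f) = sqrt(2)*sqrt(f) (V(f) = sqrt(2*f) = sqrt(2)*sqrt(f))
(-401286 + V(-365))/(G(81) - 17139) = (-401286 + sqrt(2)*sqrt(-365))/((492 - 1*81) - 17139) = (-401286 + sqrt(2)*(I*sqrt(365)))/((492 - 81) - 17139) = (-401286 + I*sqrt(730))/(411 - 17139) = (-401286 + I*sqrt(730))/(-16728) = (-401286 + I*sqrt(730))*(-1/16728) = 66881/2788 - I*sqrt(730)/16728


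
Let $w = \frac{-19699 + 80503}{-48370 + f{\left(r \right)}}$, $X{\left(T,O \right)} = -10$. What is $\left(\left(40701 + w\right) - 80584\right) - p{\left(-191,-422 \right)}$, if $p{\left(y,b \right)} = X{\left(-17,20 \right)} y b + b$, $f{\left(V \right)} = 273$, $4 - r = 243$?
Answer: $\frac{36869127419}{48097} \approx 7.6656 \cdot 10^{5}$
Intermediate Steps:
$r = -239$ ($r = 4 - 243 = -239$)
$p{\left(y,b \right)} = b - 10 b y$ ($p{\left(y,b \right)} = - 10 y b + b = - 10 b y + b = b - 10 b y$)
$w = - \frac{60804}{48097}$ ($w = \frac{-19699 + 80503}{-48370 + 273} = \frac{60804}{-48097} = 60804 \left(- \frac{1}{48097}\right) = - \frac{60804}{48097} \approx -1.2642$)
$\left(\left(40701 + w\right) - 80584\right) - p{\left(-191,-422 \right)} = \left(\left(40701 - \frac{60804}{48097}\right) - 80584\right) - - 422 \left(1 - -1910\right) = \left(\frac{1957535193}{48097} - 80584\right) - - 422 \left(1 + 1910\right) = - \frac{1918313455}{48097} - \left(-422\right) 1911 = - \frac{1918313455}{48097} - -806442 = - \frac{1918313455}{48097} + 806442 = \frac{36869127419}{48097}$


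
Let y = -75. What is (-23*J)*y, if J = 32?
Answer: 55200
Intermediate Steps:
(-23*J)*y = -23*32*(-75) = -736*(-75) = 55200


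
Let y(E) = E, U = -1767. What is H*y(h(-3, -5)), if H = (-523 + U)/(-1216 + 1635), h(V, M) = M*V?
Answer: -34350/419 ≈ -81.981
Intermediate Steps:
H = -2290/419 (H = (-523 - 1767)/(-1216 + 1635) = -2290/419 ≈ -5.4654)
H*y(h(-3, -5)) = -(-11450)*(-3)/419 = -2290/419*15 = -34350/419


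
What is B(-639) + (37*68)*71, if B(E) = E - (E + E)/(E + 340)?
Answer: 53219825/299 ≈ 1.7799e+5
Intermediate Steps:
B(E) = E - 2*E/(340 + E)
B(-639) + (37*68)*71 = -639*(338 - 639)/(340 - 639) + (37*68)*71 = -639*(-301)/(-299) + 2516*71 = -639*(-1/299)*(-301) + 178636 = -192339/299 + 178636 = 53219825/299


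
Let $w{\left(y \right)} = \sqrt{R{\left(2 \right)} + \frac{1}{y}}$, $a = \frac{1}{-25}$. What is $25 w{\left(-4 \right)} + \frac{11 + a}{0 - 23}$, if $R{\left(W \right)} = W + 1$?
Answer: $- \frac{274}{575} + \frac{25 \sqrt{11}}{2} \approx 40.981$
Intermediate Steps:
$a = - \frac{1}{25} \approx -0.04$
$R{\left(W \right)} = 1 + W$
$w{\left(y \right)} = \sqrt{3 + \frac{1}{y}}$ ($w{\left(y \right)} = \sqrt{\left(1 + 2\right) + \frac{1}{y}} = \sqrt{3 + \frac{1}{y}}$)
$25 w{\left(-4 \right)} + \frac{11 + a}{0 - 23} = 25 \sqrt{3 + \frac{1}{-4}} + \frac{11 - \frac{1}{25}}{0 - 23} = 25 \sqrt{3 - \frac{1}{4}} + \frac{274}{25 \left(-23\right)} = 25 \sqrt{\frac{11}{4}} + \frac{274}{25} \left(- \frac{1}{23}\right) = 25 \frac{\sqrt{11}}{2} - \frac{274}{575} = \frac{25 \sqrt{11}}{2} - \frac{274}{575} = - \frac{274}{575} + \frac{25 \sqrt{11}}{2}$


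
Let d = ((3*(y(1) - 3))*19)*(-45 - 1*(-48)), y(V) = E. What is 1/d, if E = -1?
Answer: -1/684 ≈ -0.0014620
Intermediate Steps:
y(V) = -1
d = -684 (d = ((3*(-1 - 3))*19)*(-45 - 1*(-48)) = ((3*(-4))*19)*(-45 + 48) = -12*19*3 = -228*3 = -684)
1/d = 1/(-684) = -1/684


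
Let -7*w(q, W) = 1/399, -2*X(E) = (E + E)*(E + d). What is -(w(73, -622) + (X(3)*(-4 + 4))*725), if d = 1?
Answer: 1/2793 ≈ 0.00035804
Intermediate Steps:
X(E) = -E*(1 + E) (X(E) = -(E + E)*(E + 1)/2 = -2*E*(1 + E)/2 = -E*(1 + E))
w(q, W) = -1/2793 (w(q, W) = -1/7/399 = -1/7*1/399 = -1/2793)
-(w(73, -622) + (X(3)*(-4 + 4))*725) = -(-1/2793 + ((-1*3*(1 + 3))*(-4 + 4))*725) = -(-1/2793 + (-1*3*4*0)*725) = -(-1/2793 - 12*0*725) = -(-1/2793 + 0*725) = -(-1/2793 + 0) = -1*(-1/2793) = 1/2793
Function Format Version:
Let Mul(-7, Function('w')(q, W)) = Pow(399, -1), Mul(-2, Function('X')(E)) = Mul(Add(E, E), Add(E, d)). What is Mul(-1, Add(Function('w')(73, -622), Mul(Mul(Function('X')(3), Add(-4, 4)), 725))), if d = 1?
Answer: Rational(1, 2793) ≈ 0.00035804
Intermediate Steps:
Function('X')(E) = Mul(-1, E, Add(1, E)) (Function('X')(E) = Mul(Rational(-1, 2), Mul(Add(E, E), Add(E, 1))) = Mul(Rational(-1, 2), Mul(Mul(2, E), Add(1, E))) = Mul(Rational(-1, 2), Mul(2, E, Add(1, E))) = Mul(-1, E, Add(1, E)))
Function('w')(q, W) = Rational(-1, 2793) (Function('w')(q, W) = Mul(Rational(-1, 7), Pow(399, -1)) = Mul(Rational(-1, 7), Rational(1, 399)) = Rational(-1, 2793))
Mul(-1, Add(Function('w')(73, -622), Mul(Mul(Function('X')(3), Add(-4, 4)), 725))) = Mul(-1, Add(Rational(-1, 2793), Mul(Mul(Mul(-1, 3, Add(1, 3)), Add(-4, 4)), 725))) = Mul(-1, Add(Rational(-1, 2793), Mul(Mul(Mul(-1, 3, 4), 0), 725))) = Mul(-1, Add(Rational(-1, 2793), Mul(Mul(-12, 0), 725))) = Mul(-1, Add(Rational(-1, 2793), Mul(0, 725))) = Mul(-1, Add(Rational(-1, 2793), 0)) = Mul(-1, Rational(-1, 2793)) = Rational(1, 2793)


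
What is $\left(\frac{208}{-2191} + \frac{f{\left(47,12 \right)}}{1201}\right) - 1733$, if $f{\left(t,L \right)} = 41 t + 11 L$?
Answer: $- \frac{4555939142}{2631391} \approx -1731.4$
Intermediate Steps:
$f{\left(t,L \right)} = 11 L + 41 t$
$\left(\frac{208}{-2191} + \frac{f{\left(47,12 \right)}}{1201}\right) - 1733 = \left(\frac{208}{-2191} + \frac{11 \cdot 12 + 41 \cdot 47}{1201}\right) - 1733 = \left(208 \left(- \frac{1}{2191}\right) + \left(132 + 1927\right) \frac{1}{1201}\right) - 1733 = \left(- \frac{208}{2191} + 2059 \cdot \frac{1}{1201}\right) - 1733 = \left(- \frac{208}{2191} + \frac{2059}{1201}\right) - 1733 = \frac{4261461}{2631391} - 1733 = - \frac{4555939142}{2631391}$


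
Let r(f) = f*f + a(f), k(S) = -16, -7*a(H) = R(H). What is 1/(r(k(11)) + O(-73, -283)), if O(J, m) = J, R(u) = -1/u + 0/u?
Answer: 112/20495 ≈ 0.0054647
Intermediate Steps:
R(u) = -1/u (R(u) = -1/u + 0 = -1/u)
a(H) = 1/(7*H) (a(H) = -(-1)/(7*H) = 1/(7*H))
r(f) = f² + 1/(7*f) (r(f) = f*f + 1/(7*f) = f² + 1/(7*f))
1/(r(k(11)) + O(-73, -283)) = 1/((⅐ + (-16)³)/(-16) - 73) = 1/(-(⅐ - 4096)/16 - 73) = 1/(-1/16*(-28671/7) - 73) = 1/(28671/112 - 73) = 1/(20495/112) = 112/20495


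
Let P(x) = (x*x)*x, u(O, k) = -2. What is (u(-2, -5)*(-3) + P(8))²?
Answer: 268324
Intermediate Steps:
P(x) = x³ (P(x) = x²*x = x³)
(u(-2, -5)*(-3) + P(8))² = (-2*(-3) + 8³)² = (6 + 512)² = 518² = 268324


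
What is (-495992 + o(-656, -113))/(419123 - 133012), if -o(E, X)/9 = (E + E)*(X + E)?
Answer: -9576344/286111 ≈ -33.471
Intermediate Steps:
o(E, X) = -18*E*(E + X) (o(E, X) = -9*(E + E)*(X + E) = -9*2*E*(E + X) = -18*E*(E + X))
(-495992 + o(-656, -113))/(419123 - 133012) = (-495992 - 18*(-656)*(-656 - 113))/(419123 - 133012) = (-495992 - 18*(-656)*(-769))/286111 = (-495992 - 9080352)*(1/286111) = -9576344*1/286111 = -9576344/286111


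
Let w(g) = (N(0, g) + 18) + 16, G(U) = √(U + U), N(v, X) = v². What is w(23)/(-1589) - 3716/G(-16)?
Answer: -34/1589 + 929*I*√2/2 ≈ -0.021397 + 656.9*I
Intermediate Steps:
G(U) = √2*√U (G(U) = √(2*U) = √2*√U)
w(g) = 34 (w(g) = (0² + 18) + 16 = (0 + 18) + 16 = 18 + 16 = 34)
w(23)/(-1589) - 3716/G(-16) = 34/(-1589) - 3716*(-I*√2/8) = 34*(-1/1589) - 3716*(-I*√2/8) = -34/1589 - 3716*(-I*√2/8) = -34/1589 - (-929)*I*√2/2 = -34/1589 + 929*I*√2/2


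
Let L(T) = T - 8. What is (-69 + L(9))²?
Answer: 4624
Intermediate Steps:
L(T) = -8 + T
(-69 + L(9))² = (-69 + (-8 + 9))² = (-69 + 1)² = (-68)² = 4624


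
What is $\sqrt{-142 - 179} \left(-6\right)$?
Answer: $- 6 i \sqrt{321} \approx - 107.5 i$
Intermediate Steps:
$\sqrt{-142 - 179} \left(-6\right) = \sqrt{-321} \left(-6\right) = i \sqrt{321} \left(-6\right) = - 6 i \sqrt{321}$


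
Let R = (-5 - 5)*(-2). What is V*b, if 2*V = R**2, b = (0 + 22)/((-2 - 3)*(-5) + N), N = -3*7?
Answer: 1100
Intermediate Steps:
N = -21
b = 11/2 (b = (0 + 22)/((-2 - 3)*(-5) - 21) = 22/(-5*(-5) - 21) = 22/(25 - 21) = 22/4 = 22*(1/4) = 11/2 ≈ 5.5000)
R = 20 (R = -10*(-2) = 20)
V = 200 (V = (1/2)*20**2 = (1/2)*400 = 200)
V*b = 200*(11/2) = 1100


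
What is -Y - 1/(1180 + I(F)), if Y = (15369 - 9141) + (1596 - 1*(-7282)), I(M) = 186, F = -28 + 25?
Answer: -20634797/1366 ≈ -15106.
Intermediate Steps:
F = -3
Y = 15106 (Y = 6228 + (1596 + 7282) = 6228 + 8878 = 15106)
-Y - 1/(1180 + I(F)) = -1*15106 - 1/(1180 + 186) = -15106 - 1/1366 = -20634797/1366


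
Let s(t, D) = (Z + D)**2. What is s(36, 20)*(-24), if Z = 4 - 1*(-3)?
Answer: -17496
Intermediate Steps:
Z = 7 (Z = 4 + 3 = 7)
s(t, D) = (7 + D)**2
s(36, 20)*(-24) = (7 + 20)**2*(-24) = 27**2*(-24) = 729*(-24) = -17496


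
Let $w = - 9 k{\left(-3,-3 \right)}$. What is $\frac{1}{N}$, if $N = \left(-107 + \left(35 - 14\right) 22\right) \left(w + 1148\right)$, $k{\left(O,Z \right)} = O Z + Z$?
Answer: $\frac{1}{388370} \approx 2.5749 \cdot 10^{-6}$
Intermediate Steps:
$k{\left(O,Z \right)} = Z + O Z$
$w = -54$ ($w = - 9 \left(- 3 \left(1 - 3\right)\right) = - 9 \left(\left(-3\right) \left(-2\right)\right) = \left(-9\right) 6 = -54$)
$N = 388370$ ($N = \left(-107 + \left(35 - 14\right) 22\right) \left(-54 + 1148\right) = \left(-107 + 21 \cdot 22\right) 1094 = \left(-107 + 462\right) 1094 = 355 \cdot 1094 = 388370$)
$\frac{1}{N} = \frac{1}{388370}$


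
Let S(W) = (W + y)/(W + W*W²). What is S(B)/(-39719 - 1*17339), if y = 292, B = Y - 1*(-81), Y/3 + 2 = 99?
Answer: -83/367162666845 ≈ -2.2606e-10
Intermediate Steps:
Y = 291 (Y = -6 + 3*99 = -6 + 297 = 291)
B = 372 (B = 291 - 1*(-81) = 291 + 81 = 372)
S(W) = (292 + W)/(W + W³) (S(W) = (W + 292)/(W + W*W²) = (292 + W)/(W + W³))
S(B)/(-39719 - 1*17339) = ((292 + 372)/(372 + 372³))/(-39719 - 1*17339) = (664/(372 + 51478848))/(-39719 - 17339) = (664/51479220)/(-57058) = ((1/51479220)*664)*(-1/57058) = (166/12869805)*(-1/57058) = -83/367162666845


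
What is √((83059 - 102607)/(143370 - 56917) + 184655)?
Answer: √1380132161864651/86453 ≈ 429.71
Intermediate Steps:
√((83059 - 102607)/(143370 - 56917) + 184655) = √(-19548/86453 + 184655) = √(15963959167/86453) = √1380132161864651/86453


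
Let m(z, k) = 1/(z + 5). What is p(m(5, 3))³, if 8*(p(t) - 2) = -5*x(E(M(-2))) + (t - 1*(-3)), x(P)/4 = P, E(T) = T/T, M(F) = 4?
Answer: -729/512000 ≈ -0.0014238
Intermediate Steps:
E(T) = 1
m(z, k) = 1/(5 + z)
x(P) = 4*P
p(t) = -⅛ + t/8 (p(t) = 2 + (-20 + (t - 1*(-3)))/8 = 2 + (-5*4 + (t + 3))/8 = 2 + (-20 + (3 + t))/8 = 2 + (-17 + t)/8 = 2 + (-17/8 + t/8) = -⅛ + t/8)
p(m(5, 3))³ = (-⅛ + 1/(8*(5 + 5)))³ = (-⅛ + (⅛)/10)³ = (-⅛ + (⅛)*(⅒))³ = (-⅛ + 1/80)³ = (-9/80)³ = -729/512000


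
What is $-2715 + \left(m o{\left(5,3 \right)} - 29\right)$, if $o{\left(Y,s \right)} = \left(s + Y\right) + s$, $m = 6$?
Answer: $-2678$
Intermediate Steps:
$o{\left(Y,s \right)} = Y + 2 s$ ($o{\left(Y,s \right)} = \left(Y + s\right) + s = Y + 2 s$)
$-2715 + \left(m o{\left(5,3 \right)} - 29\right) = -2715 - \left(29 - 6 \left(5 + 2 \cdot 3\right)\right) = -2715 - \left(29 - 6 \left(5 + 6\right)\right) = -2715 + \left(6 \cdot 11 - 29\right) = -2715 + \left(66 - 29\right) = -2715 + 37 = -2678$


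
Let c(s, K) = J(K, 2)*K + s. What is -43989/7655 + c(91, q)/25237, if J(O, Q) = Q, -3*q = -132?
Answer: -1108780148/193189235 ≈ -5.7393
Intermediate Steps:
q = 44 (q = -⅓*(-132) = 44)
c(s, K) = s + 2*K (c(s, K) = 2*K + s = s + 2*K)
-43989/7655 + c(91, q)/25237 = -43989/7655 + (91 + 2*44)/25237 = -43989*1/7655 + (91 + 88)*(1/25237) = -43989/7655 + 179*(1/25237) = -43989/7655 + 179/25237 = -1108780148/193189235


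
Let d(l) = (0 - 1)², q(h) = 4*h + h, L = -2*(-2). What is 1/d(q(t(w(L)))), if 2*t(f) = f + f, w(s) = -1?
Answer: 1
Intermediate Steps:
L = 4
t(f) = f (t(f) = (f + f)/2 = (2*f)/2 = f)
q(h) = 5*h
d(l) = 1 (d(l) = (-1)² = 1)
1/d(q(t(w(L)))) = 1/1 = 1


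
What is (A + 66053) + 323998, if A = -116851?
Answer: 273200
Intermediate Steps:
(A + 66053) + 323998 = (-116851 + 66053) + 323998 = -50798 + 323998 = 273200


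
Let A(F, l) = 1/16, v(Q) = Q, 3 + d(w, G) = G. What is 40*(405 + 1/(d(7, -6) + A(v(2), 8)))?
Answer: 2315960/143 ≈ 16196.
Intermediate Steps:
d(w, G) = -3 + G
A(F, l) = 1/16
40*(405 + 1/(d(7, -6) + A(v(2), 8))) = 40*(405 + 1/((-3 - 6) + 1/16)) = 40*(405 + 1/(-9 + 1/16)) = 40*(405 + 1/(-143/16)) = 40*(405 - 16/143) = 40*(57899/143) = 2315960/143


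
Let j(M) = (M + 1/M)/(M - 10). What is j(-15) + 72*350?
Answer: 9450226/375 ≈ 25201.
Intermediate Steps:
j(M) = (M + 1/M)/(-10 + M)
j(-15) + 72*350 = (1 + (-15)²)/((-15)*(-10 - 15)) + 72*350 = -1/15*(1 + 225)/(-25) + 25200 = -1/15*(-1/25)*226 + 25200 = 226/375 + 25200 = 9450226/375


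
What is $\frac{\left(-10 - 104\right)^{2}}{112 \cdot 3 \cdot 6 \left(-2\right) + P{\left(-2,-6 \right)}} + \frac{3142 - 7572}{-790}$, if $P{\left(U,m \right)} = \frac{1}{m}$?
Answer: $\frac{4557395}{1911247} \approx 2.3845$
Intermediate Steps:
$\frac{\left(-10 - 104\right)^{2}}{112 \cdot 3 \cdot 6 \left(-2\right) + P{\left(-2,-6 \right)}} + \frac{3142 - 7572}{-790} = \frac{\left(-10 - 104\right)^{2}}{112 \cdot 3 \cdot 6 \left(-2\right) + \frac{1}{-6}} + \frac{3142 - 7572}{-790} = \frac{\left(-114\right)^{2}}{112 \cdot 18 \left(-2\right) - \frac{1}{6}} + \left(3142 - 7572\right) \left(- \frac{1}{790}\right) = \frac{12996}{112 \left(-36\right) - \frac{1}{6}} - - \frac{443}{79} = \frac{12996}{-4032 - \frac{1}{6}} + \frac{443}{79} = \frac{12996}{- \frac{24193}{6}} + \frac{443}{79} = 12996 \left(- \frac{6}{24193}\right) + \frac{443}{79} = - \frac{77976}{24193} + \frac{443}{79} = \frac{4557395}{1911247}$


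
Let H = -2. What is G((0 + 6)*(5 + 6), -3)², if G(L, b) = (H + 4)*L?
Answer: 17424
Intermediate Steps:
G(L, b) = 2*L (G(L, b) = (-2 + 4)*L = 2*L)
G((0 + 6)*(5 + 6), -3)² = (2*((0 + 6)*(5 + 6)))² = (2*(6*11))² = (2*66)² = 132² = 17424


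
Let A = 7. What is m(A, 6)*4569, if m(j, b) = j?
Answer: 31983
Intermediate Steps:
m(A, 6)*4569 = 7*4569 = 31983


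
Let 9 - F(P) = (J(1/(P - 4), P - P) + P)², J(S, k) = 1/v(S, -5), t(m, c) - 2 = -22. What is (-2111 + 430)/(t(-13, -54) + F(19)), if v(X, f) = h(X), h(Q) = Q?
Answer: 1681/1167 ≈ 1.4404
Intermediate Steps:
v(X, f) = X
t(m, c) = -20 (t(m, c) = 2 - 22 = -20)
J(S, k) = 1/S
F(P) = 9 - (-4 + 2*P)² (F(P) = 9 - (1/(1/(P - 4)) + P)² = 9 - (1/(1/(-4 + P)) + P)² = 9 - ((-4 + P) + P)² = 9 - (-4 + 2*P)²)
(-2111 + 430)/(t(-13, -54) + F(19)) = (-2111 + 430)/(-20 + (9 - 4*(-2 + 19)²)) = -1681/(-20 + (9 - 4*17²)) = -1681/(-20 + (9 - 4*289)) = -1681/(-20 + (9 - 1156)) = -1681/(-20 - 1147) = -1681/(-1167) = -1681*(-1/1167) = 1681/1167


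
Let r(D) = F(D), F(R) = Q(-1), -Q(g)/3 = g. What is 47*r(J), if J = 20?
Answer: 141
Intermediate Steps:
Q(g) = -3*g
F(R) = 3 (F(R) = -3*(-1) = 3)
r(D) = 3
47*r(J) = 47*3 = 141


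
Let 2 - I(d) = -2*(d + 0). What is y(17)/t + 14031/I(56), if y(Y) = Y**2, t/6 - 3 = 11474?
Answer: 80519639/654189 ≈ 123.08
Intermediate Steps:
t = 68862 (t = 18 + 6*11474 = 18 + 68844 = 68862)
I(d) = 2 + 2*d (I(d) = 2 - (-2)*(d + 0) = 2 - (-2)*d = 2 + 2*d)
y(17)/t + 14031/I(56) = 17**2/68862 + 14031/(2 + 2*56) = 289*(1/68862) + 14031/(2 + 112) = 289/68862 + 14031/114 = 289/68862 + 14031*(1/114) = 289/68862 + 4677/38 = 80519639/654189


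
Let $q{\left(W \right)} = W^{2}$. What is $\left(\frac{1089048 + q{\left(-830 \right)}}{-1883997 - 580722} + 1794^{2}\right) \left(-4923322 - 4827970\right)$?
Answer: $- \frac{77352500009823344512}{2464719} \approx -3.1384 \cdot 10^{13}$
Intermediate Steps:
$\left(\frac{1089048 + q{\left(-830 \right)}}{-1883997 - 580722} + 1794^{2}\right) \left(-4923322 - 4827970\right) = \left(\frac{1089048 + \left(-830\right)^{2}}{-1883997 - 580722} + 1794^{2}\right) \left(-4923322 - 4827970\right) = \left(\frac{1089048 + 688900}{-1883997 - 580722} + 3218436\right) \left(-9751292\right) = \left(\frac{1777948}{-1883997 - 580722} + 3218436\right) \left(-9751292\right) = \left(\frac{1777948}{-2464719} + 3218436\right) \left(-9751292\right) = \left(1777948 \left(- \frac{1}{2464719}\right) + 3218436\right) \left(-9751292\right) = \left(- \frac{1777948}{2464719} + 3218436\right) \left(-9751292\right) = \frac{7932538581536}{2464719} \left(-9751292\right) = - \frac{77352500009823344512}{2464719}$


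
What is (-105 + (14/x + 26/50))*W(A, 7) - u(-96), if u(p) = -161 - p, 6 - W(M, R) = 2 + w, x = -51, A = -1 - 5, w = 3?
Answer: -50687/1275 ≈ -39.755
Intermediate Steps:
A = -6
W(M, R) = 1 (W(M, R) = 6 - (2 + 3) = 6 - 1*5 = 6 - 5 = 1)
(-105 + (14/x + 26/50))*W(A, 7) - u(-96) = (-105 + (14/(-51) + 26/50))*1 - (-161 - 1*(-96)) = (-105 + (14*(-1/51) + 26*(1/50)))*1 - (-161 + 96) = (-105 + (-14/51 + 13/25))*1 - 1*(-65) = (-105 + 313/1275)*1 + 65 = -133562/1275*1 + 65 = -133562/1275 + 65 = -50687/1275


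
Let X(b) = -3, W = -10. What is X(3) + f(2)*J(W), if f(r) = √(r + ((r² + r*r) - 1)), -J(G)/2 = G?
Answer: 57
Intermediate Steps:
J(G) = -2*G
f(r) = √(-1 + r + 2*r²) (f(r) = √(r + ((r² + r²) - 1)) = √(r + (2*r² - 1)) = √(r + (-1 + 2*r²)) = √(-1 + r + 2*r²))
X(3) + f(2)*J(W) = -3 + √(-1 + 2 + 2*2²)*(-2*(-10)) = -3 + √(-1 + 2 + 2*4)*20 = -3 + √(-1 + 2 + 8)*20 = -3 + √9*20 = -3 + 3*20 = -3 + 60 = 57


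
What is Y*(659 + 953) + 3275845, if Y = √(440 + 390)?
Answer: 3275845 + 1612*√830 ≈ 3.3223e+6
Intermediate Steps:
Y = √830 ≈ 28.810
Y*(659 + 953) + 3275845 = √830*(659 + 953) + 3275845 = √830*1612 + 3275845 = 1612*√830 + 3275845 = 3275845 + 1612*√830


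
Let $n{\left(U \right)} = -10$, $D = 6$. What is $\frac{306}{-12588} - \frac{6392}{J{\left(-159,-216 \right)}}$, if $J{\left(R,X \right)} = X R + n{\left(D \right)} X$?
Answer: $- \frac{1909015}{9573174} \approx -0.19941$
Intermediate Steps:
$J{\left(R,X \right)} = - 10 X + R X$ ($J{\left(R,X \right)} = X R - 10 X = R X - 10 X = - 10 X + R X$)
$\frac{306}{-12588} - \frac{6392}{J{\left(-159,-216 \right)}} = \frac{306}{-12588} - \frac{6392}{\left(-216\right) \left(-10 - 159\right)} = 306 \left(- \frac{1}{12588}\right) - \frac{6392}{\left(-216\right) \left(-169\right)} = - \frac{51}{2098} - \frac{6392}{36504} = - \frac{51}{2098} - \frac{799}{4563} = - \frac{1909015}{9573174}$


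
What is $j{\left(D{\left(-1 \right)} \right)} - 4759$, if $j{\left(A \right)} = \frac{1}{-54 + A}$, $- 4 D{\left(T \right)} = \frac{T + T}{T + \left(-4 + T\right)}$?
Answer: $- \frac{3088603}{649} \approx -4759.0$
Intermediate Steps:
$D{\left(T \right)} = - \frac{T}{2 \left(-4 + 2 T\right)}$ ($D{\left(T \right)} = - \frac{\left(T + T\right) \frac{1}{T + \left(-4 + T\right)}}{4} = - \frac{2 T \frac{1}{-4 + 2 T}}{4} = - \frac{T}{2 \left(-4 + 2 T\right)}$)
$j{\left(D{\left(-1 \right)} \right)} - 4759 = \frac{1}{-54 - - \frac{1}{-8 + 4 \left(-1\right)}} - 4759 = \frac{1}{-54 - - \frac{1}{-8 - 4}} - 4759 = \frac{1}{-54 - - \frac{1}{-12}} - 4759 = \frac{1}{-54 - \left(-1\right) \left(- \frac{1}{12}\right)} - 4759 = \frac{1}{-54 - \frac{1}{12}} - 4759 = \frac{1}{- \frac{649}{12}} - 4759 = - \frac{12}{649} - 4759 = - \frac{3088603}{649}$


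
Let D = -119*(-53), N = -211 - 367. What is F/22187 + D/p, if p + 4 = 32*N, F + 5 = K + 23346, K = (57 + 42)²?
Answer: 473193591/410459500 ≈ 1.1528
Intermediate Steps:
K = 9801 (K = 99² = 9801)
N = -578
D = 6307
F = 33142 (F = -5 + (9801 + 23346) = -5 + 33147 = 33142)
p = -18500 (p = -4 + 32*(-578) = -4 - 18496 = -18500)
F/22187 + D/p = 33142/22187 + 6307/(-18500) = 33142*(1/22187) + 6307*(-1/18500) = 33142/22187 - 6307/18500 = 473193591/410459500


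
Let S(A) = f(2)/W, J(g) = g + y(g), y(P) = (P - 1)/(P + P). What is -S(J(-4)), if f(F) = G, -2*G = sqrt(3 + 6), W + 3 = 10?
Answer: 3/14 ≈ 0.21429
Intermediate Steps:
W = 7 (W = -3 + 10 = 7)
G = -3/2 (G = -sqrt(3 + 6)/2 = -sqrt(9)/2 = -1/2*3 = -3/2 ≈ -1.5000)
f(F) = -3/2
y(P) = (-1 + P)/(2*P) (y(P) = (-1 + P)/((2*P)) = (-1 + P)*(1/(2*P)) = (-1 + P)/(2*P))
J(g) = g + (-1 + g)/(2*g)
S(A) = -3/14 (S(A) = -3/2/7 = -3/2*1/7 = -3/14)
-S(J(-4)) = -1*(-3/14) = 3/14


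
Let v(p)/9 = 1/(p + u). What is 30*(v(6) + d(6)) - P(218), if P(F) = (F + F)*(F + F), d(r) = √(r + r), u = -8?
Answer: -190231 + 60*√3 ≈ -1.9013e+5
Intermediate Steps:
d(r) = √2*√r (d(r) = √(2*r) = √2*√r)
v(p) = 9/(-8 + p) (v(p) = 9/(p - 8) = 9/(-8 + p))
P(F) = 4*F² (P(F) = (2*F)*(2*F) = 4*F²)
30*(v(6) + d(6)) - P(218) = 30*(9/(-8 + 6) + √2*√6) - 4*218² = 30*(9/(-2) + 2*√3) - 4*47524 = 30*(9*(-½) + 2*√3) - 1*190096 = 30*(-9/2 + 2*√3) - 190096 = (-135 + 60*√3) - 190096 = -190231 + 60*√3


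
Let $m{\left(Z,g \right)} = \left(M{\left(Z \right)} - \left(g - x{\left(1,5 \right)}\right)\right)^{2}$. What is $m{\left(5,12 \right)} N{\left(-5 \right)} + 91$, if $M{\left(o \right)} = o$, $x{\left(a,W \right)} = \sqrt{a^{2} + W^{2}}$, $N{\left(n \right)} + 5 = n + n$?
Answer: $-1034 + 210 \sqrt{26} \approx 36.794$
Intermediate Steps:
$N{\left(n \right)} = -5 + 2 n$ ($N{\left(n \right)} = -5 + \left(n + n\right) = -5 + 2 n$)
$x{\left(a,W \right)} = \sqrt{W^{2} + a^{2}}$
$m{\left(Z,g \right)} = \left(Z + \sqrt{26} - g\right)^{2}$ ($m{\left(Z,g \right)} = \left(Z - \left(g - \sqrt{5^{2} + 1^{2}}\right)\right)^{2} = \left(Z - \left(g - \sqrt{25 + 1}\right)\right)^{2} = \left(Z - \left(g - \sqrt{26}\right)\right)^{2} = \left(Z + \sqrt{26} - g\right)^{2}$)
$m{\left(5,12 \right)} N{\left(-5 \right)} + 91 = \left(5 + \sqrt{26} - 12\right)^{2} \left(-5 + 2 \left(-5\right)\right) + 91 = \left(5 + \sqrt{26} - 12\right)^{2} \left(-5 - 10\right) + 91 = \left(-7 + \sqrt{26}\right)^{2} \left(-15\right) + 91 = - 15 \left(-7 + \sqrt{26}\right)^{2} + 91 = 91 - 15 \left(-7 + \sqrt{26}\right)^{2}$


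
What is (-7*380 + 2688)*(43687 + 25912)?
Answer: 1948772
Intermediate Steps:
(-7*380 + 2688)*(43687 + 25912) = (-2660 + 2688)*69599 = 28*69599 = 1948772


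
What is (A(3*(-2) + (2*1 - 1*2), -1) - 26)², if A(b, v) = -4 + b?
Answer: 1296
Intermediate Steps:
(A(3*(-2) + (2*1 - 1*2), -1) - 26)² = ((-4 + (3*(-2) + (2*1 - 1*2))) - 26)² = ((-4 + (-6 + (2 - 2))) - 26)² = ((-4 + (-6 + 0)) - 26)² = ((-4 - 6) - 26)² = (-10 - 26)² = (-36)² = 1296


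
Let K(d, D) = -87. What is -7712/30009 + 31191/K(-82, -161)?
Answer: -312227221/870261 ≈ -358.77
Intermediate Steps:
-7712/30009 + 31191/K(-82, -161) = -7712/30009 + 31191/(-87) = -7712*1/30009 + 31191*(-1/87) = -7712/30009 - 10397/29 = -312227221/870261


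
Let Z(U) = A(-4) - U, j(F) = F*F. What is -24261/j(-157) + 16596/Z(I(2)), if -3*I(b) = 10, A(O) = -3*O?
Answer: 613054203/566927 ≈ 1081.4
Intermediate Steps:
j(F) = F²
I(b) = -10/3 (I(b) = -⅓*10 = -10/3)
Z(U) = 12 - U (Z(U) = -3*(-4) - U = 12 - U)
-24261/j(-157) + 16596/Z(I(2)) = -24261/((-157)²) + 16596/(12 - 1*(-10/3)) = -24261/24649 + 16596/(12 + 10/3) = -24261*1/24649 + 16596/(46/3) = -24261/24649 + 16596*(3/46) = -24261/24649 + 24894/23 = 613054203/566927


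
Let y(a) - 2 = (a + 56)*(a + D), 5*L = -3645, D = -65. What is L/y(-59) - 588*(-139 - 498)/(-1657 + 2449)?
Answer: 264217/561 ≈ 470.98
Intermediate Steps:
L = -729 (L = (⅕)*(-3645) = -729)
y(a) = 2 + (-65 + a)*(56 + a) (y(a) = 2 + (a + 56)*(a - 65) = 2 + (56 + a)*(-65 + a) = 2 + (-65 + a)*(56 + a))
L/y(-59) - 588*(-139 - 498)/(-1657 + 2449) = -729/(-3638 + (-59)² - 9*(-59)) - 588*(-139 - 498)/(-1657 + 2449) = -729/(-3638 + 3481 + 531) - 588/(792/(-637)) = -729/374 - 588/(792*(-1/637)) = -729*1/374 - 588/(-792/637) = -729/374 - 588*(-637/792) = -729/374 + 31213/66 = 264217/561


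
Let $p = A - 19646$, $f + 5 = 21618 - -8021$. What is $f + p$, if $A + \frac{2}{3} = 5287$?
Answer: $\frac{45823}{3} \approx 15274.0$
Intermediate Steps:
$f = 29634$ ($f = -5 + \left(21618 - -8021\right) = -5 + \left(21618 + 8021\right) = -5 + 29639 = 29634$)
$A = \frac{15859}{3}$ ($A = - \frac{2}{3} + 5287 = \frac{15859}{3} \approx 5286.3$)
$p = - \frac{43079}{3}$ ($p = \frac{15859}{3} - 19646 = - \frac{43079}{3} \approx -14360.0$)
$f + p = 29634 - \frac{43079}{3} = \frac{45823}{3}$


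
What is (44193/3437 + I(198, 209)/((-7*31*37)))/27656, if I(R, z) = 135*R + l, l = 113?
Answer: 2679247/7787611556 ≈ 0.00034404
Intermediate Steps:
I(R, z) = 113 + 135*R (I(R, z) = 135*R + 113 = 113 + 135*R)
(44193/3437 + I(198, 209)/((-7*31*37)))/27656 = (44193/3437 + (113 + 135*198)/((-7*31*37)))/27656 = (44193*(1/3437) + (113 + 26730)/((-217*37)))*(1/27656) = (44193/3437 + 26843/(-8029))*(1/27656) = (44193/3437 + 26843*(-1/8029))*(1/27656) = (44193/3437 - 26843/8029)*(1/27656) = (5358494/563177)*(1/27656) = 2679247/7787611556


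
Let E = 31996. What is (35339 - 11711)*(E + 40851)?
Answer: 1721228916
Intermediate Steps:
(35339 - 11711)*(E + 40851) = (35339 - 11711)*(31996 + 40851) = 23628*72847 = 1721228916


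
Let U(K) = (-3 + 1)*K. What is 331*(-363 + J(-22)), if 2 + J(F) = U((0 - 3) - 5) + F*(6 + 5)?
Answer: -195621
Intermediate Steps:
U(K) = -2*K
J(F) = 14 + 11*F (J(F) = -2 + (-2*((0 - 3) - 5) + F*(6 + 5)) = -2 + (-2*(-3 - 5) + F*11) = -2 + (-2*(-8) + 11*F) = -2 + (16 + 11*F) = 14 + 11*F)
331*(-363 + J(-22)) = 331*(-363 + (14 + 11*(-22))) = 331*(-363 + (14 - 242)) = 331*(-363 - 228) = 331*(-591) = -195621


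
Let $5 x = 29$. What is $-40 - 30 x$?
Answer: $-214$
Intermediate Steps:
$x = \frac{29}{5}$ ($x = \frac{1}{5} \cdot 29 = \frac{29}{5} \approx 5.8$)
$-40 - 30 x = -40 - 174 = -214$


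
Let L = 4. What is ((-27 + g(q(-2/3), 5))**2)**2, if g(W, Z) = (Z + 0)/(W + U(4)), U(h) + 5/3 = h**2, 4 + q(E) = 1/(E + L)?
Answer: 5129763741172161/10355301121 ≈ 4.9538e+5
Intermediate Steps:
q(E) = -4 + 1/(4 + E) (q(E) = -4 + 1/(E + 4) = -4 + 1/(4 + E))
U(h) = -5/3 + h**2
g(W, Z) = Z/(43/3 + W) (g(W, Z) = (Z + 0)/(W + (-5/3 + 4**2)) = Z/(W + (-5/3 + 16)) = Z/(W + 43/3) = Z/(43/3 + W))
((-27 + g(q(-2/3), 5))**2)**2 = ((-27 + 3*5/(43 + 3*((-15 - (-8)/3)/(4 - 2/3))))**2)**2 = ((-27 + 3*5/(43 + 3*((-15 - (-8)/3)/(4 - 2*1/3))))**2)**2 = ((-27 + 3*5/(43 + 3*((-15 - 4*(-2/3))/(4 - 2/3))))**2)**2 = ((-27 + 3*5/(43 + 3*((-15 + 8/3)/(10/3))))**2)**2 = ((-27 + 3*5/(43 + 3*((3/10)*(-37/3))))**2)**2 = ((-27 + 3*5/(43 + 3*(-37/10)))**2)**2 = ((-27 + 3*5/(43 - 111/10))**2)**2 = ((-27 + 3*5/(319/10))**2)**2 = ((-27 + 3*5*(10/319))**2)**2 = ((-27 + 150/319)**2)**2 = ((-8463/319)**2)**2 = (71622369/101761)**2 = 5129763741172161/10355301121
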